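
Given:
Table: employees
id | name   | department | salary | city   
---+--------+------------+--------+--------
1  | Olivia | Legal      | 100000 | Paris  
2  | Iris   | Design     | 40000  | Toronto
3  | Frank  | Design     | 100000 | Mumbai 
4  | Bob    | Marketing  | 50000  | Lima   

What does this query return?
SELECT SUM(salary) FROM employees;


SUM(salary) = 100000 + 40000 + 100000 + 50000 = 290000

290000


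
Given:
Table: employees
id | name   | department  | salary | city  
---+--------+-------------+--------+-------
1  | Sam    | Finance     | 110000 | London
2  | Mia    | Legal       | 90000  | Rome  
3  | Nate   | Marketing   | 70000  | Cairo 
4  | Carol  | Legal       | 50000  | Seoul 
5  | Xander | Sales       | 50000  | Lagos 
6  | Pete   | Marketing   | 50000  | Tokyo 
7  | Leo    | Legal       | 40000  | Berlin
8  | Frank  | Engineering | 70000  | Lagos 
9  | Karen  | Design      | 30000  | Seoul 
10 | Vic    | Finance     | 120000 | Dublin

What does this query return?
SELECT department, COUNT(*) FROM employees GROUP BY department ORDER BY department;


Assigning each row to its department group:
  Sam -> Finance
  Mia -> Legal
  Nate -> Marketing
  Carol -> Legal
  Xander -> Sales
  Pete -> Marketing
  Leo -> Legal
  Frank -> Engineering
  Karen -> Design
  Vic -> Finance


6 groups:
Design, 1
Engineering, 1
Finance, 2
Legal, 3
Marketing, 2
Sales, 1


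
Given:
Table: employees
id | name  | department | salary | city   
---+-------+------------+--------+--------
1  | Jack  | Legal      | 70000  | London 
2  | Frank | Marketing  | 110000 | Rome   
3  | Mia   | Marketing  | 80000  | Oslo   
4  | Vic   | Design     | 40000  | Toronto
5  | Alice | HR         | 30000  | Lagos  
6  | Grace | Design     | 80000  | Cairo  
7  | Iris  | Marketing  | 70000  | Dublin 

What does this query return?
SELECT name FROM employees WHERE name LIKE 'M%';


LIKE 'M%' matches names starting with 'M'
Matching: 1

1 rows:
Mia


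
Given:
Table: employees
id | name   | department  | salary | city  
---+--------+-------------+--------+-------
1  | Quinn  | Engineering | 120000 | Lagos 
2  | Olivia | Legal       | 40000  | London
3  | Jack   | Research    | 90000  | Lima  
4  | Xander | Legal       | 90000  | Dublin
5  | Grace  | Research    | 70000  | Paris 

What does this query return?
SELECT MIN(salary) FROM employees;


Salaries: 120000, 40000, 90000, 90000, 70000
MIN = 40000

40000


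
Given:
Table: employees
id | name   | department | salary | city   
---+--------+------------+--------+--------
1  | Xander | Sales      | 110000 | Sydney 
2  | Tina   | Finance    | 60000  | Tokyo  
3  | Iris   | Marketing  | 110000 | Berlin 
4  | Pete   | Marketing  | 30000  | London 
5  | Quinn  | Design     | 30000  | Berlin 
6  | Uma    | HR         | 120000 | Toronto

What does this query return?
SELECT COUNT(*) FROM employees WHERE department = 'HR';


Counting rows where department = 'HR'
  Uma -> MATCH


1


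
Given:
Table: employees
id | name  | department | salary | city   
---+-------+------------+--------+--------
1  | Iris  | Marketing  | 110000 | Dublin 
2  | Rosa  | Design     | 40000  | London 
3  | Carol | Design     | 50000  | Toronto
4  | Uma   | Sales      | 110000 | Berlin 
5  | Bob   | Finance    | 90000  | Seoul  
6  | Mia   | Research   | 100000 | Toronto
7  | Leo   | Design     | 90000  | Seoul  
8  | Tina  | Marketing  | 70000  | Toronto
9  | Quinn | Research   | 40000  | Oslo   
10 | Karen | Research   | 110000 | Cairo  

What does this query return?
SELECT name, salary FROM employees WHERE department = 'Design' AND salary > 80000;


Filtering: department = 'Design' AND salary > 80000
Matching: 1 rows

1 rows:
Leo, 90000


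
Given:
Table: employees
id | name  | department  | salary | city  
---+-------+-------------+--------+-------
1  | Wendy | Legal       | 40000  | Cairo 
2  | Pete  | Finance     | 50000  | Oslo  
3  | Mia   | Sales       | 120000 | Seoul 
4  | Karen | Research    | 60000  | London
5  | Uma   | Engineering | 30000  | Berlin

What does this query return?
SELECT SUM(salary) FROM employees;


SUM(salary) = 40000 + 50000 + 120000 + 60000 + 30000 = 300000

300000


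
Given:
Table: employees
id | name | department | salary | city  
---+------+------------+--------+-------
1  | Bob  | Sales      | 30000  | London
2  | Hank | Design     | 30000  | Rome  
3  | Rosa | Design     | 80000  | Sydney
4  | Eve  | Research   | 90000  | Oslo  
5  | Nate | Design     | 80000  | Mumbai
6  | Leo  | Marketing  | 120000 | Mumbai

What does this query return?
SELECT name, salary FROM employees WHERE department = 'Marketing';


Filtering: department = 'Marketing'
Matching rows: 1

1 rows:
Leo, 120000


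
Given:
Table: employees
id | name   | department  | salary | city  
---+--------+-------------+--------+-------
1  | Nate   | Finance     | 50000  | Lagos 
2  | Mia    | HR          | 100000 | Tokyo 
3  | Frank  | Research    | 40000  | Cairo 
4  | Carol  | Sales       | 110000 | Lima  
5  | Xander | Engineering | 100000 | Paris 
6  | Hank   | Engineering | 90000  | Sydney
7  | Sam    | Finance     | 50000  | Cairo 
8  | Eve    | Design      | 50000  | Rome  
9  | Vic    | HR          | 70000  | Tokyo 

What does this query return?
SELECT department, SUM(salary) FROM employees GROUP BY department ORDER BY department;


Summing salary within each department:
  Design: 50000 = 50000
  Engineering: 100000 + 90000 = 190000
  Finance: 50000 + 50000 = 100000
  HR: 100000 + 70000 = 170000
  Research: 40000 = 40000
  Sales: 110000 = 110000


6 groups:
Design, 50000
Engineering, 190000
Finance, 100000
HR, 170000
Research, 40000
Sales, 110000


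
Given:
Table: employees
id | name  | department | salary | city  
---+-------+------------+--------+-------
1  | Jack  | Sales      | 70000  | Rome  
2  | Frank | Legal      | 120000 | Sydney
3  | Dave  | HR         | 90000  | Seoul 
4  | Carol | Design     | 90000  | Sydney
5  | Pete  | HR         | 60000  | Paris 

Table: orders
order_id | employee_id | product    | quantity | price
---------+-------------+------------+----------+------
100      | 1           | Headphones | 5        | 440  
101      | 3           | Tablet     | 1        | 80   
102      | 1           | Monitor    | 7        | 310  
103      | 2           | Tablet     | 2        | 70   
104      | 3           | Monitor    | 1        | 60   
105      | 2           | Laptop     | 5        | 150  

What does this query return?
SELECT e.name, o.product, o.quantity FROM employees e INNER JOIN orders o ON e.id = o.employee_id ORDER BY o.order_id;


Joining employees.id = orders.employee_id:
  employee Jack (id=1) -> order Headphones
  employee Dave (id=3) -> order Tablet
  employee Jack (id=1) -> order Monitor
  employee Frank (id=2) -> order Tablet
  employee Dave (id=3) -> order Monitor
  employee Frank (id=2) -> order Laptop


6 rows:
Jack, Headphones, 5
Dave, Tablet, 1
Jack, Monitor, 7
Frank, Tablet, 2
Dave, Monitor, 1
Frank, Laptop, 5


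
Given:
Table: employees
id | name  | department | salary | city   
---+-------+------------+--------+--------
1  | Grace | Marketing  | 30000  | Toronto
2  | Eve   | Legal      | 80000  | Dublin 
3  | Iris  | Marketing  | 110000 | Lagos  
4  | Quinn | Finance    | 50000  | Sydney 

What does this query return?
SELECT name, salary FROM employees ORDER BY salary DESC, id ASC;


Sorting by salary DESC, then id ASC for ties

4 rows:
Iris, 110000
Eve, 80000
Quinn, 50000
Grace, 30000


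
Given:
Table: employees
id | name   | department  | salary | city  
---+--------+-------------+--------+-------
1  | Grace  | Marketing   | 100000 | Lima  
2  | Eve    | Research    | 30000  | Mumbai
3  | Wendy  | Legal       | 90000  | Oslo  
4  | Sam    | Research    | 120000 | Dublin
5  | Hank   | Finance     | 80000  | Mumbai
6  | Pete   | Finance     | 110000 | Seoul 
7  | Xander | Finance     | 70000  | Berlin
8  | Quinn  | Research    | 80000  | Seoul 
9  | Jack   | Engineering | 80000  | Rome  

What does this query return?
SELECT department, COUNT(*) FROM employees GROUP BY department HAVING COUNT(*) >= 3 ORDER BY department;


Groups with count >= 3:
  Finance: 3 -> PASS
  Research: 3 -> PASS
  Engineering: 1 -> filtered out
  Legal: 1 -> filtered out
  Marketing: 1 -> filtered out


2 groups:
Finance, 3
Research, 3


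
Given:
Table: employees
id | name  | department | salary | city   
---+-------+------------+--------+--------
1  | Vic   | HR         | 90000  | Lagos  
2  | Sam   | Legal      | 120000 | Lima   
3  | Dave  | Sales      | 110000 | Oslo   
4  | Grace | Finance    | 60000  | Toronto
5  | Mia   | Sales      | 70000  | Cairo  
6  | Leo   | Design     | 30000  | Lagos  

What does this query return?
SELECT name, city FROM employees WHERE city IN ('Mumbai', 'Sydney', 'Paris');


Filtering: city IN ('Mumbai', 'Sydney', 'Paris')
Matching: 0 rows

Empty result set (0 rows)


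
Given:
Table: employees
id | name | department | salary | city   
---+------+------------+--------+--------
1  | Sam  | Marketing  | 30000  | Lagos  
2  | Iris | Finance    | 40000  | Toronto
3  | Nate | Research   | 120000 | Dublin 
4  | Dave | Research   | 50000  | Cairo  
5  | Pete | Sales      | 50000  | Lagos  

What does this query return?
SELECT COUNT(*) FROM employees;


COUNT(*) counts all rows

5


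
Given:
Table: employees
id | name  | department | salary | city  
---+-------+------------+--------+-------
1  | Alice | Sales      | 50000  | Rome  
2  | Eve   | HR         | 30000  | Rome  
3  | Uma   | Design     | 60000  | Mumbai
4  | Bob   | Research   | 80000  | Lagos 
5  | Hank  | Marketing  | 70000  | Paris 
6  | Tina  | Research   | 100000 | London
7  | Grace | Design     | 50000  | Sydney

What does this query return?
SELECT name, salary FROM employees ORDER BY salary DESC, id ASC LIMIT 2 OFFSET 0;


Sort by salary DESC (id ASC tiebreak), then skip 0 and take 2
Rows 1 through 2

2 rows:
Tina, 100000
Bob, 80000


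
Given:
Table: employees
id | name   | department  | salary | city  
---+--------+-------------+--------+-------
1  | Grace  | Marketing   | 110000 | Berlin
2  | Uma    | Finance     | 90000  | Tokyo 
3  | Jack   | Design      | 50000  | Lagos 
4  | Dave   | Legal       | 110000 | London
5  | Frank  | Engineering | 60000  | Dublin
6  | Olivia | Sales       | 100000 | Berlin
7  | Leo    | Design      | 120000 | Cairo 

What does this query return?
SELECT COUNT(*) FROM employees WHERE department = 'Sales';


Counting rows where department = 'Sales'
  Olivia -> MATCH


1


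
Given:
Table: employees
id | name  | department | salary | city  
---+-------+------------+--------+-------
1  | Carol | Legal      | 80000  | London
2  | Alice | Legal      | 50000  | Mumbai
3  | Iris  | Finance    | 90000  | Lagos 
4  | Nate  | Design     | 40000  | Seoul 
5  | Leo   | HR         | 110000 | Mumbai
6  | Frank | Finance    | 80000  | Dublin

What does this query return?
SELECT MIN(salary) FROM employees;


Salaries: 80000, 50000, 90000, 40000, 110000, 80000
MIN = 40000

40000


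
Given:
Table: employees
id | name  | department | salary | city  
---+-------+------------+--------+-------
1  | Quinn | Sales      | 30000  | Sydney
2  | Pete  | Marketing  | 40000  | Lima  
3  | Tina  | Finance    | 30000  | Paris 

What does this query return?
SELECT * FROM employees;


SELECT * returns all 3 rows with all columns

3 rows:
1, Quinn, Sales, 30000, Sydney
2, Pete, Marketing, 40000, Lima
3, Tina, Finance, 30000, Paris


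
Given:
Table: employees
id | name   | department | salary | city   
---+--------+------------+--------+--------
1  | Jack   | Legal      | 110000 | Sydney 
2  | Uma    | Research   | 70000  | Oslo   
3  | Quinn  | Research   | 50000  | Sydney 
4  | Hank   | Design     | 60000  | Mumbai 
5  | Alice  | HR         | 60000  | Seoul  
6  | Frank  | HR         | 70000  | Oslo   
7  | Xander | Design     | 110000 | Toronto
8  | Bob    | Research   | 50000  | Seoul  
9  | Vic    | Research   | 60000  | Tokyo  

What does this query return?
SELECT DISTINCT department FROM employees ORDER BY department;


All 'department' values (row order): Legal, Research, Research, Design, HR, HR, Design, Research, Research
Removing duplicates leaves 4 unique value(s).

4 values:
Design
HR
Legal
Research


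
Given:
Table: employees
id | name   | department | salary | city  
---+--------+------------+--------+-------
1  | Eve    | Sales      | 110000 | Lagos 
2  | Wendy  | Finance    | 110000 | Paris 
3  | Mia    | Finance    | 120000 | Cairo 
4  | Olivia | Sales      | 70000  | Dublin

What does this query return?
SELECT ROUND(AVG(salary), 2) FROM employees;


SUM(salary) = 410000
COUNT = 4
ROUND(AVG, 2) = ROUND(410000 / 4, 2) = 102500.0

102500.0


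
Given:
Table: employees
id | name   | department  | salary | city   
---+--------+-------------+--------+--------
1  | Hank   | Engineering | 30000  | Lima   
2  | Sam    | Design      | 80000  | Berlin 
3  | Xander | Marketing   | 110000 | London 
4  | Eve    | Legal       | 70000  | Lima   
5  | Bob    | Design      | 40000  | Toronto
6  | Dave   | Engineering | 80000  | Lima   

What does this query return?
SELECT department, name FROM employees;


Projecting columns: department, name

6 rows:
Engineering, Hank
Design, Sam
Marketing, Xander
Legal, Eve
Design, Bob
Engineering, Dave


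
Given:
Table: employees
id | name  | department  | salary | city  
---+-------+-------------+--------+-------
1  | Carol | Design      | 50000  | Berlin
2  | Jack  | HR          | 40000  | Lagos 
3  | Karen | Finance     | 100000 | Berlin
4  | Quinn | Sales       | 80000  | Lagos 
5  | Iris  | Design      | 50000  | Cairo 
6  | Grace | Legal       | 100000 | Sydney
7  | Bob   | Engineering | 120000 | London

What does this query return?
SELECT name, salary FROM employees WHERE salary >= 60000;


Filtering: salary >= 60000
Matching: 4 rows

4 rows:
Karen, 100000
Quinn, 80000
Grace, 100000
Bob, 120000


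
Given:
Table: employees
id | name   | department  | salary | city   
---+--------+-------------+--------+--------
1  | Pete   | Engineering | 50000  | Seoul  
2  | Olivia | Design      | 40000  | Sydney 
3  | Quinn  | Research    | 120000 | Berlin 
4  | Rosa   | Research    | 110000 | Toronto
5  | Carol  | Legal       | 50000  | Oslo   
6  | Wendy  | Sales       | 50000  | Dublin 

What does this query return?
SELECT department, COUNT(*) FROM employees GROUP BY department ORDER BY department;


Assigning each row to its department group:
  Pete -> Engineering
  Olivia -> Design
  Quinn -> Research
  Rosa -> Research
  Carol -> Legal
  Wendy -> Sales


5 groups:
Design, 1
Engineering, 1
Legal, 1
Research, 2
Sales, 1


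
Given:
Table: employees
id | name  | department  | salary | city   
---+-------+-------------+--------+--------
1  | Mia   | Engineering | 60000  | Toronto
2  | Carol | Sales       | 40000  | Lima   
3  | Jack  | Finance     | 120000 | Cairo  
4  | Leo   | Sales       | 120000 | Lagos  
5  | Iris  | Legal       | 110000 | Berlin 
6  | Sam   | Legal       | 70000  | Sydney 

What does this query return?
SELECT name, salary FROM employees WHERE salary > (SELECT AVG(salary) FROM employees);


Subquery: AVG(salary) = 86666.67
Filtering: salary > 86666.67
  Jack (120000) -> MATCH
  Leo (120000) -> MATCH
  Iris (110000) -> MATCH


3 rows:
Jack, 120000
Leo, 120000
Iris, 110000


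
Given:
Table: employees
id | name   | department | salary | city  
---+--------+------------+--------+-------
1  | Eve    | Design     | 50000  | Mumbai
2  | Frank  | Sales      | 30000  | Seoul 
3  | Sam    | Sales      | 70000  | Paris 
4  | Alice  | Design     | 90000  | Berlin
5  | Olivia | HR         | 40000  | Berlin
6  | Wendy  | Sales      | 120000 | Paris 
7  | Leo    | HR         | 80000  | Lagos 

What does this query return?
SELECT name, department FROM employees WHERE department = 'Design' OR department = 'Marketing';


Filtering: department = 'Design' OR 'Marketing'
Matching: 2 rows

2 rows:
Eve, Design
Alice, Design


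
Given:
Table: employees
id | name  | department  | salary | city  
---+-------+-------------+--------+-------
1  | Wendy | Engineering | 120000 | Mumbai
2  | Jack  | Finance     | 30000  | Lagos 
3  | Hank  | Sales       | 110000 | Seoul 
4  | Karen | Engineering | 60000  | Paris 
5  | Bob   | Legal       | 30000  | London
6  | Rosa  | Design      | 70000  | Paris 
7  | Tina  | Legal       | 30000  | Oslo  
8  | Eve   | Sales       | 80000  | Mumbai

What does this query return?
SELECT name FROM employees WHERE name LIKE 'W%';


LIKE 'W%' matches names starting with 'W'
Matching: 1

1 rows:
Wendy


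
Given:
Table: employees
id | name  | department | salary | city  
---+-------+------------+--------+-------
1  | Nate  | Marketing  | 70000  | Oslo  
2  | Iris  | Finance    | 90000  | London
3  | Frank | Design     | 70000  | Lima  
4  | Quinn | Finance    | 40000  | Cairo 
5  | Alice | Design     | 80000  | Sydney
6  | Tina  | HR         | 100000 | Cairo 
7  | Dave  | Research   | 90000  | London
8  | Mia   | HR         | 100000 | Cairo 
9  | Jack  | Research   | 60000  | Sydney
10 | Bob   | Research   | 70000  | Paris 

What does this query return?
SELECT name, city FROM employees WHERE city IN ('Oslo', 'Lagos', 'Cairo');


Filtering: city IN ('Oslo', 'Lagos', 'Cairo')
Matching: 4 rows

4 rows:
Nate, Oslo
Quinn, Cairo
Tina, Cairo
Mia, Cairo


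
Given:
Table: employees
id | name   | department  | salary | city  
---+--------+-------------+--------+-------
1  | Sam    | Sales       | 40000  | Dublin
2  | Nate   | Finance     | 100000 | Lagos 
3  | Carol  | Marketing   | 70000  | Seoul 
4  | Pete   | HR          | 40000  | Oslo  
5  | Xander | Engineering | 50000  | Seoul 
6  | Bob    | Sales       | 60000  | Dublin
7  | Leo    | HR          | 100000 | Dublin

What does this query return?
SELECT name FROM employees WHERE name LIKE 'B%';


LIKE 'B%' matches names starting with 'B'
Matching: 1

1 rows:
Bob


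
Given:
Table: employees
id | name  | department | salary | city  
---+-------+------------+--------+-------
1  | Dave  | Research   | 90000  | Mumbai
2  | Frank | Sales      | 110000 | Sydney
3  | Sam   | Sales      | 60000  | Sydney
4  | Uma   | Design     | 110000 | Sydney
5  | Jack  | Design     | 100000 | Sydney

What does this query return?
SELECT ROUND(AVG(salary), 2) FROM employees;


SUM(salary) = 470000
COUNT = 5
ROUND(AVG, 2) = ROUND(470000 / 5, 2) = 94000.0

94000.0


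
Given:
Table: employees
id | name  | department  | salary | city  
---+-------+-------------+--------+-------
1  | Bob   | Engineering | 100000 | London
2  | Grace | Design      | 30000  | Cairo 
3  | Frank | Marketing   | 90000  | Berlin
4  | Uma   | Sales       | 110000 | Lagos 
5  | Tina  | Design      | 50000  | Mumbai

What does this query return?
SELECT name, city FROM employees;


Projecting columns: name, city

5 rows:
Bob, London
Grace, Cairo
Frank, Berlin
Uma, Lagos
Tina, Mumbai


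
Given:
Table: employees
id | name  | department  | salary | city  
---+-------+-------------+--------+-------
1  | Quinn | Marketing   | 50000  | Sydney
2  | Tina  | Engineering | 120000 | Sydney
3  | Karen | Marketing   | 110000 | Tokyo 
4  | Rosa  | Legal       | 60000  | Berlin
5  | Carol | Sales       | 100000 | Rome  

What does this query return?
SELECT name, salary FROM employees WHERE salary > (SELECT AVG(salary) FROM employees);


Subquery: AVG(salary) = 88000.0
Filtering: salary > 88000.0
  Tina (120000) -> MATCH
  Karen (110000) -> MATCH
  Carol (100000) -> MATCH


3 rows:
Tina, 120000
Karen, 110000
Carol, 100000


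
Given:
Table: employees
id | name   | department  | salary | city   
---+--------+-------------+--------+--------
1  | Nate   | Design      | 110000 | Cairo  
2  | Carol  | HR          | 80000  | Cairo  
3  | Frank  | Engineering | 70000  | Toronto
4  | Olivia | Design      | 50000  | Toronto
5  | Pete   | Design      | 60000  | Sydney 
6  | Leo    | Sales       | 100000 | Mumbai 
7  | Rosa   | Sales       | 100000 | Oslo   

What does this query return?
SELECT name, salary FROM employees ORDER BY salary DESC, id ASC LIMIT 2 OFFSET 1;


Sort by salary DESC (id ASC tiebreak), then skip 1 and take 2
Rows 2 through 3

2 rows:
Leo, 100000
Rosa, 100000


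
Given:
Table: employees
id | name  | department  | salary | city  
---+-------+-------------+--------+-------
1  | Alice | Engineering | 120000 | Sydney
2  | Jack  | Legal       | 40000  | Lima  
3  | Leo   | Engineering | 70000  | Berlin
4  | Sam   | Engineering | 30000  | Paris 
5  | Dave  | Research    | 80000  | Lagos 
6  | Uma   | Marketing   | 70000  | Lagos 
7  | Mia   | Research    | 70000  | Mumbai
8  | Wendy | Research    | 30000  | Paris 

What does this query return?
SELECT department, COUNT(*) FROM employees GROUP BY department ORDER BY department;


Assigning each row to its department group:
  Alice -> Engineering
  Jack -> Legal
  Leo -> Engineering
  Sam -> Engineering
  Dave -> Research
  Uma -> Marketing
  Mia -> Research
  Wendy -> Research


4 groups:
Engineering, 3
Legal, 1
Marketing, 1
Research, 3


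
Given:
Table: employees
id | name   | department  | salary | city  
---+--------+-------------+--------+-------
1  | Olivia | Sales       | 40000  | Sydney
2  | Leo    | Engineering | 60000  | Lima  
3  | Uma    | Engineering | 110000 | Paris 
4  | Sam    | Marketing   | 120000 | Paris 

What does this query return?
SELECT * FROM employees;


SELECT * returns all 4 rows with all columns

4 rows:
1, Olivia, Sales, 40000, Sydney
2, Leo, Engineering, 60000, Lima
3, Uma, Engineering, 110000, Paris
4, Sam, Marketing, 120000, Paris


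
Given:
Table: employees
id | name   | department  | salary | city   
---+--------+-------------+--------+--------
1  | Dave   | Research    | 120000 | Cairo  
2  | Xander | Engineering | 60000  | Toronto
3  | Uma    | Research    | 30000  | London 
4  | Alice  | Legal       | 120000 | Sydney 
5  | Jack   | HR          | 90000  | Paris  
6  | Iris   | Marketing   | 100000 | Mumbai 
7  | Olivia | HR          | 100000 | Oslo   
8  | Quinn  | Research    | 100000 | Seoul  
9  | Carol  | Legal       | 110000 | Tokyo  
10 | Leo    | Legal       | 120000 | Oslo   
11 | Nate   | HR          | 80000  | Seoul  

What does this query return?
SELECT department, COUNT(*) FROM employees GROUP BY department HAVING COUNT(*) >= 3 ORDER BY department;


Groups with count >= 3:
  HR: 3 -> PASS
  Legal: 3 -> PASS
  Research: 3 -> PASS
  Engineering: 1 -> filtered out
  Marketing: 1 -> filtered out


3 groups:
HR, 3
Legal, 3
Research, 3


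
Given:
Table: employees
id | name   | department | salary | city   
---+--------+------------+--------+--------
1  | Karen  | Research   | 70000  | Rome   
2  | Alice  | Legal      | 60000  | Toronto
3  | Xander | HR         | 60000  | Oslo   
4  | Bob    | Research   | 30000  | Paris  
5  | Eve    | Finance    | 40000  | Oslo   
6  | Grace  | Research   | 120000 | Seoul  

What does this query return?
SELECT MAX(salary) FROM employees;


Salaries: 70000, 60000, 60000, 30000, 40000, 120000
MAX = 120000

120000


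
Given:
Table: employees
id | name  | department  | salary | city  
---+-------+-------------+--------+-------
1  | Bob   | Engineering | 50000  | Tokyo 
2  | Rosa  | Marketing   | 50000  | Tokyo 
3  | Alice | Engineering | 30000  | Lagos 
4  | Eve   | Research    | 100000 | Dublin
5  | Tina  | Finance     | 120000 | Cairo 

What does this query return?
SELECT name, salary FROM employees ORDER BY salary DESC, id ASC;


Sorting by salary DESC, then id ASC for ties

5 rows:
Tina, 120000
Eve, 100000
Bob, 50000
Rosa, 50000
Alice, 30000


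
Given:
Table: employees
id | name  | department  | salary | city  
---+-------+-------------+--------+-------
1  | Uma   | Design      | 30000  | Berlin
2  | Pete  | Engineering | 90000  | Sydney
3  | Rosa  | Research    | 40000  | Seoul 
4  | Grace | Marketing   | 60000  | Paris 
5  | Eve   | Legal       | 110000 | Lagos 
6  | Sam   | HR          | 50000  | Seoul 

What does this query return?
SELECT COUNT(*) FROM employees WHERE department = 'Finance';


Counting rows where department = 'Finance'


0


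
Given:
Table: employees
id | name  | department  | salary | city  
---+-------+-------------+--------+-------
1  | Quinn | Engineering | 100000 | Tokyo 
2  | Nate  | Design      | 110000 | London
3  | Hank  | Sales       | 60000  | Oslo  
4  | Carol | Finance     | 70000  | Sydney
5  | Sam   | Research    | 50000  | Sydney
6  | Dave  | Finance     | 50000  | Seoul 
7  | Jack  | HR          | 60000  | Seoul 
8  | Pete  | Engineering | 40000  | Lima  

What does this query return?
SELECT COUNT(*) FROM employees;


COUNT(*) counts all rows

8


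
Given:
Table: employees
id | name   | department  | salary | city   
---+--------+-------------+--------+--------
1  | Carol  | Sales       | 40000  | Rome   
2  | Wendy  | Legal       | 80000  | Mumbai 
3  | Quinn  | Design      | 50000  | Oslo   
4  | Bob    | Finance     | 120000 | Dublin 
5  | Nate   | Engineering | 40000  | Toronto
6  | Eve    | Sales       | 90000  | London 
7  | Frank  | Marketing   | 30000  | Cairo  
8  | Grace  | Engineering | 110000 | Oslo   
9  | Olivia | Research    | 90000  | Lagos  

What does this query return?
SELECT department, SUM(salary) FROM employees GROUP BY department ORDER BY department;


Summing salary within each department:
  Design: 50000 = 50000
  Engineering: 40000 + 110000 = 150000
  Finance: 120000 = 120000
  Legal: 80000 = 80000
  Marketing: 30000 = 30000
  Research: 90000 = 90000
  Sales: 40000 + 90000 = 130000


7 groups:
Design, 50000
Engineering, 150000
Finance, 120000
Legal, 80000
Marketing, 30000
Research, 90000
Sales, 130000


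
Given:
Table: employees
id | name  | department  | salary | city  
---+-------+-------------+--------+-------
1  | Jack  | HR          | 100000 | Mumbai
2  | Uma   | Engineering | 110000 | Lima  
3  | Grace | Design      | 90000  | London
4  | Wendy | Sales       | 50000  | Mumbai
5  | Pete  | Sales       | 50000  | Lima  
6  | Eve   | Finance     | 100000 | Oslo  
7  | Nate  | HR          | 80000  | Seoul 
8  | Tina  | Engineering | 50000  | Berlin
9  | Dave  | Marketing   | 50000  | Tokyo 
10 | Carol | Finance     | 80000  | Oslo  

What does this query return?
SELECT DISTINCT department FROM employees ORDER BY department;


All 'department' values (row order): HR, Engineering, Design, Sales, Sales, Finance, HR, Engineering, Marketing, Finance
Removing duplicates leaves 6 unique value(s).

6 values:
Design
Engineering
Finance
HR
Marketing
Sales


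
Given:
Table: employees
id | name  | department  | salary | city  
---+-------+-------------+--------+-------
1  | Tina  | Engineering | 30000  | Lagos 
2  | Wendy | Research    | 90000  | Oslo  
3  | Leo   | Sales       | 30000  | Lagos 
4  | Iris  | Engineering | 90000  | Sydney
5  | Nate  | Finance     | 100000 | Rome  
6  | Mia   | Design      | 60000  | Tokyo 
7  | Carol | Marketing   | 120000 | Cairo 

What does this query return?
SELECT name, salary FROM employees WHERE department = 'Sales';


Filtering: department = 'Sales'
Matching rows: 1

1 rows:
Leo, 30000


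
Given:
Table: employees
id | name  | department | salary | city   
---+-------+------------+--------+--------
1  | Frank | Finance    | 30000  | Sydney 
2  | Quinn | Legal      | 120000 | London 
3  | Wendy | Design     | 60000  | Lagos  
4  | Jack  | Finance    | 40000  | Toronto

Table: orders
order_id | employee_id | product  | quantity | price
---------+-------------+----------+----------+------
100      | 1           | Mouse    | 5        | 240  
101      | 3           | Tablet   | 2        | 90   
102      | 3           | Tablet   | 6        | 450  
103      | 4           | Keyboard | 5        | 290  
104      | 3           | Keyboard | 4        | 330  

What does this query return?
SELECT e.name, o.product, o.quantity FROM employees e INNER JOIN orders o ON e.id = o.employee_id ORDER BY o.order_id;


Joining employees.id = orders.employee_id:
  employee Frank (id=1) -> order Mouse
  employee Wendy (id=3) -> order Tablet
  employee Wendy (id=3) -> order Tablet
  employee Jack (id=4) -> order Keyboard
  employee Wendy (id=3) -> order Keyboard


5 rows:
Frank, Mouse, 5
Wendy, Tablet, 2
Wendy, Tablet, 6
Jack, Keyboard, 5
Wendy, Keyboard, 4


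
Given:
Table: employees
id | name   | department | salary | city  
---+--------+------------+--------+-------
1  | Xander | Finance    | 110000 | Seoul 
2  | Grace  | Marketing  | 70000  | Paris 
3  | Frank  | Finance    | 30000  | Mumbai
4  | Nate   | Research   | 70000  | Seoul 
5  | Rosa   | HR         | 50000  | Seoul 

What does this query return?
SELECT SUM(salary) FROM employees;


SUM(salary) = 110000 + 70000 + 30000 + 70000 + 50000 = 330000

330000


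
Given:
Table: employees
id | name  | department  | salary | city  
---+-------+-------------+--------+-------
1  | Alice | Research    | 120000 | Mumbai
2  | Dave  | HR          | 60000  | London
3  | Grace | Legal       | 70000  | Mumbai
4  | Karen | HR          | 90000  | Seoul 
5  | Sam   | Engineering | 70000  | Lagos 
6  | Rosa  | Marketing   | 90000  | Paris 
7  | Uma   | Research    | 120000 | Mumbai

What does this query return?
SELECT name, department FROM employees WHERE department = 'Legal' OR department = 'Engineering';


Filtering: department = 'Legal' OR 'Engineering'
Matching: 2 rows

2 rows:
Grace, Legal
Sam, Engineering


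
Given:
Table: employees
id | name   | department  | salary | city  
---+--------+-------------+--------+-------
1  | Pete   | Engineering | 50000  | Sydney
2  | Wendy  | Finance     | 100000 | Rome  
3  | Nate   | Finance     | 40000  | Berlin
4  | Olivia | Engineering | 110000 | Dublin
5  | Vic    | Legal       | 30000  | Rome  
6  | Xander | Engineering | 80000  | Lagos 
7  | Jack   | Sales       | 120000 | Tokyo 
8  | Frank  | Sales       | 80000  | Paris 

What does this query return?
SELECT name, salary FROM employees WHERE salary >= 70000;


Filtering: salary >= 70000
Matching: 5 rows

5 rows:
Wendy, 100000
Olivia, 110000
Xander, 80000
Jack, 120000
Frank, 80000


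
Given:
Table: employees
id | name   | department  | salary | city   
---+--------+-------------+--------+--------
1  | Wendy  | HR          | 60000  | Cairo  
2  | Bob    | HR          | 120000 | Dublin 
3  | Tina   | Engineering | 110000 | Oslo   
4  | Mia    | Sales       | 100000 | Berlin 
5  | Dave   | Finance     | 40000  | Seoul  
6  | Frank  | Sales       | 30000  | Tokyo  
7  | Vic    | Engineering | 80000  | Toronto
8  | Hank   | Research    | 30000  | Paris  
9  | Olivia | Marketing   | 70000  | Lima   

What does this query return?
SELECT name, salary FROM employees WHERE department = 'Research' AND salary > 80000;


Filtering: department = 'Research' AND salary > 80000
Matching: 0 rows

Empty result set (0 rows)


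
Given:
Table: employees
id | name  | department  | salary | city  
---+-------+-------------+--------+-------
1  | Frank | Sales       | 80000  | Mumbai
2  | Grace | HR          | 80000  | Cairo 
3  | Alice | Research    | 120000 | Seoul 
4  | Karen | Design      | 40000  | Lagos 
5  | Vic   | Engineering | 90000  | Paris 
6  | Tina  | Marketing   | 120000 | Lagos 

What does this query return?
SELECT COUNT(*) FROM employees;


COUNT(*) counts all rows

6


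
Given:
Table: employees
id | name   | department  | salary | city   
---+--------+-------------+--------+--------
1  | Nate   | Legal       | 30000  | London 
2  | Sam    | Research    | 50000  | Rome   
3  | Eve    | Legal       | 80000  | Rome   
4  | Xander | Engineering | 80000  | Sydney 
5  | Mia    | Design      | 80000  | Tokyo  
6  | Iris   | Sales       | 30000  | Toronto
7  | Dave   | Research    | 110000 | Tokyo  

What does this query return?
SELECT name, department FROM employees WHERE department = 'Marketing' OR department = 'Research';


Filtering: department = 'Marketing' OR 'Research'
Matching: 2 rows

2 rows:
Sam, Research
Dave, Research


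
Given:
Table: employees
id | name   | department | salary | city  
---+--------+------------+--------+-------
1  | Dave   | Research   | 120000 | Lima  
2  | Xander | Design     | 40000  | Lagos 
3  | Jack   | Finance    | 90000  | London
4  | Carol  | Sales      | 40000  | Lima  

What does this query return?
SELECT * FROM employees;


SELECT * returns all 4 rows with all columns

4 rows:
1, Dave, Research, 120000, Lima
2, Xander, Design, 40000, Lagos
3, Jack, Finance, 90000, London
4, Carol, Sales, 40000, Lima


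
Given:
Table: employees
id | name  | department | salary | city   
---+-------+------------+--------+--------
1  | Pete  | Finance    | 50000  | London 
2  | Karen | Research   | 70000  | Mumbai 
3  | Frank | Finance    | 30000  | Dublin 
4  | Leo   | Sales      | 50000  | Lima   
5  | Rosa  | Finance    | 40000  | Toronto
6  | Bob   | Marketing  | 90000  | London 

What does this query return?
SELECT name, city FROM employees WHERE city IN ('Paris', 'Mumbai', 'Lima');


Filtering: city IN ('Paris', 'Mumbai', 'Lima')
Matching: 2 rows

2 rows:
Karen, Mumbai
Leo, Lima


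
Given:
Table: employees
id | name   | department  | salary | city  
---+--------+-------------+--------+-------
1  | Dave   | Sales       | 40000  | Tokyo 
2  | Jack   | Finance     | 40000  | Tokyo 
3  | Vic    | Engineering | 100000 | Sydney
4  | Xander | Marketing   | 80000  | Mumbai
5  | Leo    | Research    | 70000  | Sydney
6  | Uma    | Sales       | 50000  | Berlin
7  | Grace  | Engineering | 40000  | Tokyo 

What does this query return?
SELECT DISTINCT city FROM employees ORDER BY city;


All 'city' values (row order): Tokyo, Tokyo, Sydney, Mumbai, Sydney, Berlin, Tokyo
Removing duplicates leaves 4 unique value(s).

4 values:
Berlin
Mumbai
Sydney
Tokyo


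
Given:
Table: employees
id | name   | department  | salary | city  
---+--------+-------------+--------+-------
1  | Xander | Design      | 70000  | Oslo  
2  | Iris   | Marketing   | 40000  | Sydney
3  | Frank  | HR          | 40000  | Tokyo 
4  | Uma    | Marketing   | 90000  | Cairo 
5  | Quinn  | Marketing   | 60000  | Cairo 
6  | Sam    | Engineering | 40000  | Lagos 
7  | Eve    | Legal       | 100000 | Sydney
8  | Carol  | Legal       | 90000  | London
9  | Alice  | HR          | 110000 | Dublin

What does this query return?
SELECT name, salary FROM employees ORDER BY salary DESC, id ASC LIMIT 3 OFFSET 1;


Sort by salary DESC (id ASC tiebreak), then skip 1 and take 3
Rows 2 through 4

3 rows:
Eve, 100000
Uma, 90000
Carol, 90000


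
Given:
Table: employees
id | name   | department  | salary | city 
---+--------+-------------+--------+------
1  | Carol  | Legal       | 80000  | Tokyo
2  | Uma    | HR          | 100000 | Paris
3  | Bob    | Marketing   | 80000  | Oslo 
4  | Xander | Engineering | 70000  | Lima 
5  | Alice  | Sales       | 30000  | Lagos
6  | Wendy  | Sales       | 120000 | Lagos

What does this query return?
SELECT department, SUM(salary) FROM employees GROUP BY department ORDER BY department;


Summing salary within each department:
  Engineering: 70000 = 70000
  HR: 100000 = 100000
  Legal: 80000 = 80000
  Marketing: 80000 = 80000
  Sales: 30000 + 120000 = 150000


5 groups:
Engineering, 70000
HR, 100000
Legal, 80000
Marketing, 80000
Sales, 150000


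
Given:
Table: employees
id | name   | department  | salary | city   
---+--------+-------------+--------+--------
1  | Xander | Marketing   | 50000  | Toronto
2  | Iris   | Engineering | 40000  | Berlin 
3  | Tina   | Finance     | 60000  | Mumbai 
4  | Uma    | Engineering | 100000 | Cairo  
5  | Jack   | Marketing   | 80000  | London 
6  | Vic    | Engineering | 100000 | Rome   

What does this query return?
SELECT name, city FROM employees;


Projecting columns: name, city

6 rows:
Xander, Toronto
Iris, Berlin
Tina, Mumbai
Uma, Cairo
Jack, London
Vic, Rome


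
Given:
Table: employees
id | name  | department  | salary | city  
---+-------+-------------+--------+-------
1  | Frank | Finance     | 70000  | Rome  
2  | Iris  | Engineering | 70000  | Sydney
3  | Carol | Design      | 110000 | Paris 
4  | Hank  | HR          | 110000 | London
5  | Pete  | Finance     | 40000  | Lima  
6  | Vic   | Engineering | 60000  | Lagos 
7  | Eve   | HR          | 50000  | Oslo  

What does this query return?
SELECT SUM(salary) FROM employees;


SUM(salary) = 70000 + 70000 + 110000 + 110000 + 40000 + 60000 + 50000 = 510000

510000


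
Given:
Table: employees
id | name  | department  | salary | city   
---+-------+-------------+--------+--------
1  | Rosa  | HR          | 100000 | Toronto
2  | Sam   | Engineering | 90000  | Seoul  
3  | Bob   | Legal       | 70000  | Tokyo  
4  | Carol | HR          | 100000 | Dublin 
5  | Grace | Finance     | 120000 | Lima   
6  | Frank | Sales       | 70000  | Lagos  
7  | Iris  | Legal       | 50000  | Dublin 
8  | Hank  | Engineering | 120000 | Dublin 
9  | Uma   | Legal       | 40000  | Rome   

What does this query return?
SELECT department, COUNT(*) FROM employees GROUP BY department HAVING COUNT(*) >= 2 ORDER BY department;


Groups with count >= 2:
  Engineering: 2 -> PASS
  HR: 2 -> PASS
  Legal: 3 -> PASS
  Finance: 1 -> filtered out
  Sales: 1 -> filtered out


3 groups:
Engineering, 2
HR, 2
Legal, 3


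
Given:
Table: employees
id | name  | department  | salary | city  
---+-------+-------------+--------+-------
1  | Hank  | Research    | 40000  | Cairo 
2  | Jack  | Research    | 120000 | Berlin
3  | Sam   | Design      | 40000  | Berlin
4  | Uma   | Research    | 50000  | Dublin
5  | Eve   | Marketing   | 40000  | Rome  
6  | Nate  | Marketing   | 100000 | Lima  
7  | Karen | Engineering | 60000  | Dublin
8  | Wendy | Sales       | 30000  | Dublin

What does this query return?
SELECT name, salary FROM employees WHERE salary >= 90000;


Filtering: salary >= 90000
Matching: 2 rows

2 rows:
Jack, 120000
Nate, 100000


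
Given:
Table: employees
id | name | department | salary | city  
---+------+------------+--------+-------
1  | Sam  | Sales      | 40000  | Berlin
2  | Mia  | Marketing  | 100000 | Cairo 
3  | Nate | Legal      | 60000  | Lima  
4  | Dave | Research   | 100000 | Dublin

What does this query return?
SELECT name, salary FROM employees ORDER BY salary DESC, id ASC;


Sorting by salary DESC, then id ASC for ties

4 rows:
Mia, 100000
Dave, 100000
Nate, 60000
Sam, 40000


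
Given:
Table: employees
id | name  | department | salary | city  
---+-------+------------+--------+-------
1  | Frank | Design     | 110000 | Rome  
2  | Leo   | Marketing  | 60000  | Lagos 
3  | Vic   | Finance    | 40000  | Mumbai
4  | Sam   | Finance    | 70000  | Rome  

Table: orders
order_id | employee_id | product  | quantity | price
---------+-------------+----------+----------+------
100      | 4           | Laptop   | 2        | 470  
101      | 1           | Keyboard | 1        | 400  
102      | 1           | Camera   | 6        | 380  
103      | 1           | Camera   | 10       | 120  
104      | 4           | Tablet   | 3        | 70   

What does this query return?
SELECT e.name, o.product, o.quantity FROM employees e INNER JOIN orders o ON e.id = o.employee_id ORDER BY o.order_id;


Joining employees.id = orders.employee_id:
  employee Sam (id=4) -> order Laptop
  employee Frank (id=1) -> order Keyboard
  employee Frank (id=1) -> order Camera
  employee Frank (id=1) -> order Camera
  employee Sam (id=4) -> order Tablet


5 rows:
Sam, Laptop, 2
Frank, Keyboard, 1
Frank, Camera, 6
Frank, Camera, 10
Sam, Tablet, 3


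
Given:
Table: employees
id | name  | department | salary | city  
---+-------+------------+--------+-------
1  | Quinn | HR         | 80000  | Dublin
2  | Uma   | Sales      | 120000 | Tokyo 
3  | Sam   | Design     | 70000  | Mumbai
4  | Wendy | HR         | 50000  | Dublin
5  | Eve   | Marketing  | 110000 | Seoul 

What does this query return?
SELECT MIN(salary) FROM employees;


Salaries: 80000, 120000, 70000, 50000, 110000
MIN = 50000

50000


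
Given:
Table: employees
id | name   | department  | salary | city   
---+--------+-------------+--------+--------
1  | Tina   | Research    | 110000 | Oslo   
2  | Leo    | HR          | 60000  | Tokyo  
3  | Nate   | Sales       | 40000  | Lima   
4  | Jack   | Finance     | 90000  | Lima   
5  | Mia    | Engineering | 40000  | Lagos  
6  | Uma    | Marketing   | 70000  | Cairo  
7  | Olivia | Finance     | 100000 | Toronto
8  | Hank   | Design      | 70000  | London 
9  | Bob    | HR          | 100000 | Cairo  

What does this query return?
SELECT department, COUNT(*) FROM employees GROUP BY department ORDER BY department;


Assigning each row to its department group:
  Tina -> Research
  Leo -> HR
  Nate -> Sales
  Jack -> Finance
  Mia -> Engineering
  Uma -> Marketing
  Olivia -> Finance
  Hank -> Design
  Bob -> HR


7 groups:
Design, 1
Engineering, 1
Finance, 2
HR, 2
Marketing, 1
Research, 1
Sales, 1
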